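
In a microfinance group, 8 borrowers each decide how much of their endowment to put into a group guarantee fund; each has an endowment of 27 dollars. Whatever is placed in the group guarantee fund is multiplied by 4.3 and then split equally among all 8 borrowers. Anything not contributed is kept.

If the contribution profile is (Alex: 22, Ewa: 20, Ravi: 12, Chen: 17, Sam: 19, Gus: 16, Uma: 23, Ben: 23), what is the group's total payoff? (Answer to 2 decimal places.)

717.60 dollars

Total contributed: 22 + 20 + 12 + 17 + 19 + 16 + 23 + 23 = 152; total kept: 8 × 27 − 152 = 64.
The group guarantee fund pays out 4.3 × 152 = 653.60 in aggregate.
Group total = 64 + 653.60 = 717.60.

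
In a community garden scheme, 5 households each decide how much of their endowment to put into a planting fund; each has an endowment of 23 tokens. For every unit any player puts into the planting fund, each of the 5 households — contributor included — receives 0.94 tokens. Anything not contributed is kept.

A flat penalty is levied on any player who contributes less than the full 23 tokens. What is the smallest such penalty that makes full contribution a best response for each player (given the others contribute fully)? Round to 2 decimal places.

Given the others contribute fully, the best deviation is to contribute 0 (any partial contribution still incurs the fine and gives up units whose private return 0.94 is below 1).
Deviating from 23 to 0 saves 23 tokens but forfeits the deviator's share of the drop in the planting fund: 0.94 × 23 = 21.62.
So the deviation gain is 23 − 21.62 = 1.38, and the fine must be at least 1.38 tokens to wipe it out.

1.38 tokens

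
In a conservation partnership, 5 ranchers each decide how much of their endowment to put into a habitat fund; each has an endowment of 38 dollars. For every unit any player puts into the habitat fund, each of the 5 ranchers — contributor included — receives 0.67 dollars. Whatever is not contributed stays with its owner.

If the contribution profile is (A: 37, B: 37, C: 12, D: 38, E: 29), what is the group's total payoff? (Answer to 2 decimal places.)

Total contributed: 37 + 37 + 12 + 38 + 29 = 153; total kept: 5 × 38 − 153 = 37.
The habitat fund pays out 0.67 × 5 × 153 = 512.55 in aggregate.
Group total = 37 + 512.55 = 549.55.

549.55 dollars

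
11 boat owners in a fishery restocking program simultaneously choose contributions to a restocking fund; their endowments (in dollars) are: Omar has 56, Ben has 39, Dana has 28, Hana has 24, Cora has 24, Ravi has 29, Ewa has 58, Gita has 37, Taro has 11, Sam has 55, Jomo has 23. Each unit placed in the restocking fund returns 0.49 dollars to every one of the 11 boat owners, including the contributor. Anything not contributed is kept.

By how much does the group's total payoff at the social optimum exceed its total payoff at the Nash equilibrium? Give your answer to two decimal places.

1685.76 dollars

The private return per contributed unit is 0.49 < 1 for everyone, so the Nash equilibrium is zero contribution and the group total is Σ E_j = 56 + 39 + 28 + 24 + 24 + 29 + 58 + 37 + 11 + 55 + 23 = 384.
Each contributed unit returns 5.390 to the group, so the social optimum is full contribution by everyone: group total = 5.390 × 384 = 2069.76.
Efficiency loss = (5.390 − 1) × 384 = 1685.76.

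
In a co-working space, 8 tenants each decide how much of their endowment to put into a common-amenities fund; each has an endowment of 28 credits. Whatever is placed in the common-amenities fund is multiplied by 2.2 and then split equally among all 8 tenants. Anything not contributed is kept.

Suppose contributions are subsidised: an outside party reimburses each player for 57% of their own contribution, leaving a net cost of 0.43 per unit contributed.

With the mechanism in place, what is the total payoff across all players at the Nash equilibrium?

224.00 credits

Even with the mechanism, each unit contributed returns only (2.2/8) / 0.43 = 0.6395 per unit of net cost, so contributing nothing is still dominant.
Everyone keeps their endowment and the group total is 8 × 28 = 224.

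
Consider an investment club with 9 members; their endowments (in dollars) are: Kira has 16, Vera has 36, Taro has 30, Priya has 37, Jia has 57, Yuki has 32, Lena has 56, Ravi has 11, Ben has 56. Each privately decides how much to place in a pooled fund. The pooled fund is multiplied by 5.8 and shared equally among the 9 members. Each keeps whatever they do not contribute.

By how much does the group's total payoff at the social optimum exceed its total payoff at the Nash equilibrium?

The private return per contributed unit is 5.8/9 = 0.6444 < 1 for every player regardless of endowment, so the Nash equilibrium is zero contribution and the group total is Σ E_j = 16 + 36 + 30 + 37 + 57 + 32 + 56 + 11 + 56 = 331.
Each contributed unit returns 5.800 to the group, so the social optimum is full contribution by everyone: group total = 5.800 × 331 = 1919.80.
Efficiency loss = (5.800 − 1) × 331 = 1588.80.

1588.80 dollars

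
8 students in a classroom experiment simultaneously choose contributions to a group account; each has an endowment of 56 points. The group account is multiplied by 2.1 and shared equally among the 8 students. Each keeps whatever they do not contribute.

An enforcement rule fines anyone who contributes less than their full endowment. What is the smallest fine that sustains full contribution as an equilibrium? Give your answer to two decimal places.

Given the others contribute fully, the best deviation is to contribute 0 (any partial contribution still incurs the fine and gives up units whose private return 0.2625 is below 1).
Deviating from 56 to 0 saves 56 points but forfeits the deviator's share of the drop in the group account: 2.1/8 × 56 = 14.70.
So the deviation gain is 56 − 14.70 = 41.30, and the fine must be at least 41.30 points to wipe it out.

41.30 points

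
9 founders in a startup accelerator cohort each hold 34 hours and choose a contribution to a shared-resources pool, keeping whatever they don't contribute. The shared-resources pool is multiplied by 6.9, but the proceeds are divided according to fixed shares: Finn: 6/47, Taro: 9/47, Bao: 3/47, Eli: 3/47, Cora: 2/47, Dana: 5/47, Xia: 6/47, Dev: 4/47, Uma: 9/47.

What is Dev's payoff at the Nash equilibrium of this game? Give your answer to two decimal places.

73.93 hours

A player with share s gets back 6.9·s per unit contributed, so full contribution is dominant for anyone with s > 1/6.9 = 0.1449 and zero contribution is dominant for anyone below.
The shares above 0.1449 belong to Taro and Uma, contributing 34 each; the remaining 7 contribute 0. Total contributed: 68.
Dev keeps 34 and receives 6.9 × 68 × 4/47 = 39.93 from the shared-resources pool, for a payoff of 73.93.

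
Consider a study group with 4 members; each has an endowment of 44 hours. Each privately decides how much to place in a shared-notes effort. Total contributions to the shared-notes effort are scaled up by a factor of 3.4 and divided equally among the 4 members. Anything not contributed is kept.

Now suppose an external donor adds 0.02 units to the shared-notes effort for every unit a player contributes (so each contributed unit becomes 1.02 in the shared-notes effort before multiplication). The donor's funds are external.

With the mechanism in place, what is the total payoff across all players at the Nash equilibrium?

176.00 hours

Even with the mechanism, each unit contributed returns only 3.4 × 1.02 / 4 = 0.8670 per unit of net cost, so contributing nothing is still dominant.
Everyone keeps their endowment and the group total is 4 × 44 = 176.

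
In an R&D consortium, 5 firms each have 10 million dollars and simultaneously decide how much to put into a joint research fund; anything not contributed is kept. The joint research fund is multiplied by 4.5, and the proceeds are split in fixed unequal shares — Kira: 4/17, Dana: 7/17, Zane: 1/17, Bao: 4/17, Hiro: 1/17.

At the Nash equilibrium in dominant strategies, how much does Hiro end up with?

17.94 million dollars

A player with share s gets back 4.5·s per unit contributed, so full contribution is dominant for anyone with s > 1/4.5 = 0.2222 and zero contribution is dominant for anyone below.
The shares above 0.2222 belong to Kira, Dana and Bao, contributing 10 each; the remaining 2 contribute 0. Total contributed: 30.
Hiro keeps 10 and receives 4.5 × 30 × 1/17 = 7.94 from the joint research fund, for a payoff of 17.94.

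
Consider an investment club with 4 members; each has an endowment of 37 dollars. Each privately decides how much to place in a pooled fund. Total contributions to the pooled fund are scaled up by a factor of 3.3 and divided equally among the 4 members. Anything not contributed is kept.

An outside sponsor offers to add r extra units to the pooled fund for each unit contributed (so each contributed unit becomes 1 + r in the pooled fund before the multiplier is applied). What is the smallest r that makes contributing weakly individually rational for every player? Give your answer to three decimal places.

With matching at rate r, one contributed unit becomes (1 + r) in the pooled fund and returns 3.3 × (1 + r) / 4 to the contributor.
Setting this equal to 1: 1 + r = 4/3.3 = 1.2121.
So the minimum matching rate is r = 1.2121 − 1 = 0.212.

0.212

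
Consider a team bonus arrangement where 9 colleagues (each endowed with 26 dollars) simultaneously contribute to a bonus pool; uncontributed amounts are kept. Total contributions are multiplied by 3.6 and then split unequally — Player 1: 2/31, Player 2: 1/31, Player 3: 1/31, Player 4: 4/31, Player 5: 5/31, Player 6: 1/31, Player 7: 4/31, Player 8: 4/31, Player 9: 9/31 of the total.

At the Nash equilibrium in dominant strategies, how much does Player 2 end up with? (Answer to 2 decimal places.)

For player j, contributing a unit is worthwhile iff 3.6 × (j's share) ≥ 1, i.e. iff j's share is at least 0.2778.
Player 9 alone (share 9/31) is above the threshold, contributing 26; the remaining 8 contribute 0. Total contributed: 26.
Player 2 keeps 26 and receives 3.6 × 26 × 1/31 = 3.02 from the bonus pool, for a payoff of 29.02.

29.02 dollars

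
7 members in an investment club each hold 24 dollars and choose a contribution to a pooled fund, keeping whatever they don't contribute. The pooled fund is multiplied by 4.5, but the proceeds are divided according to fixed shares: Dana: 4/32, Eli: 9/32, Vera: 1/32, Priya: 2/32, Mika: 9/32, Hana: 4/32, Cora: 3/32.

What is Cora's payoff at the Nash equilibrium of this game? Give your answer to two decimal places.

For player j, contributing a unit is worthwhile iff 4.5 × (j's share) ≥ 1, i.e. iff j's share is at least 0.2222.
Eli and Mika are above the threshold, contributing 24 each; the remaining 5 contribute 0. Total contributed: 48.
Cora keeps 24 and receives 4.5 × 48 × 3/32 = 20.25 from the pooled fund, for a payoff of 44.25.

44.25 dollars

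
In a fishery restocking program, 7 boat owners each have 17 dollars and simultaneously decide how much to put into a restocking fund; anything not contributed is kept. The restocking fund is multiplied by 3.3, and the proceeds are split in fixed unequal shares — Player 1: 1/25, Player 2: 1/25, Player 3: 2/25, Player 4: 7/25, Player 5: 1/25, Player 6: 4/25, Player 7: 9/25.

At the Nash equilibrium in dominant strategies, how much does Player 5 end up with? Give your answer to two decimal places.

Player j's private return per contributed unit is 3.3 × (j's share). Contributing is weakly dominant for j when that share is at least 1/3.3 = 0.3030, and contributing 0 is dominant otherwise.
The only share above 0.3030 is Player 7's 9/25, contributing 17; the remaining 6 contribute 0. Total contributed: 17.
Player 5 keeps 17 and receives 3.3 × 17 × 1/25 = 2.24 from the restocking fund, for a payoff of 19.24.

19.24 dollars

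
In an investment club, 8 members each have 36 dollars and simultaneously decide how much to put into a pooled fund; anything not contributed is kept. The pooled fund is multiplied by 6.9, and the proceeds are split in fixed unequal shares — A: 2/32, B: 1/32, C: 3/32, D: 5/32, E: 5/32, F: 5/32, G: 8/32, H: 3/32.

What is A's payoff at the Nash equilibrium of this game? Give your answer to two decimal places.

98.10 dollars

A player with share s gets back 6.9·s per unit contributed, so full contribution is dominant for anyone with s > 1/6.9 = 0.1449 and zero contribution is dominant for anyone below.
D, E, F and G are above the threshold, contributing 36 each; the remaining 4 contribute 0. Total contributed: 144.
A keeps 36 and receives 6.9 × 144 × 2/32 = 62.10 from the pooled fund, for a payoff of 98.10.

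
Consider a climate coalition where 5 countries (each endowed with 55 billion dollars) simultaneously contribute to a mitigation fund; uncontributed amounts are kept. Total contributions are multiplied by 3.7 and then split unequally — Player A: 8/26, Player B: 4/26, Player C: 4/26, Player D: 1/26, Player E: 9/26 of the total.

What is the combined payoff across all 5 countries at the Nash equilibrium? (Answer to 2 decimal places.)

572.00 billion dollars

For player j, contributing a unit is worthwhile iff 3.7 × (j's share) ≥ 1, i.e. iff j's share is at least 0.2703.
The shares above 0.2703 belong to Player A and Player E, contributing 55 each; the remaining 3 contribute 0. Total contributed: 110.
The mitigation fund pays out 3.7 × 110 = 407.00 in total (split across the unequal shares, but the aggregate is all that matters for the group sum).
The 3 free-riders keep 55 each, adding 165. Group total = 165 + 407.00 = 572.00.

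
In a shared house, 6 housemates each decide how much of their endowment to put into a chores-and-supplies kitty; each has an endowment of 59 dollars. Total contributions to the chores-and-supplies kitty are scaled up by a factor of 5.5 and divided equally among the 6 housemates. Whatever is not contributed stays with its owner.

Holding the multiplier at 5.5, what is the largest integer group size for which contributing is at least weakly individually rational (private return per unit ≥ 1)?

Private return per unit is 5.5/(group size), which is ≥ 1 whenever the group size is ≤ 5.5.
The largest such integer is 5.

5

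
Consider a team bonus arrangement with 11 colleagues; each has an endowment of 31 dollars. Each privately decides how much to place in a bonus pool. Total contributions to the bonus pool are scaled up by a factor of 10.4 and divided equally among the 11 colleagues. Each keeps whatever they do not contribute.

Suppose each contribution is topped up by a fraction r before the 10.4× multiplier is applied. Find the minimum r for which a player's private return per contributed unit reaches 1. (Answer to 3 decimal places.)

With matching at rate r, one contributed unit becomes (1 + r) in the bonus pool and returns 10.4 × (1 + r) / 11 to the contributor.
Setting this equal to 1: 1 + r = 11/10.4 = 1.0577.
So the minimum matching rate is r = 1.0577 − 1 = 0.058.

0.058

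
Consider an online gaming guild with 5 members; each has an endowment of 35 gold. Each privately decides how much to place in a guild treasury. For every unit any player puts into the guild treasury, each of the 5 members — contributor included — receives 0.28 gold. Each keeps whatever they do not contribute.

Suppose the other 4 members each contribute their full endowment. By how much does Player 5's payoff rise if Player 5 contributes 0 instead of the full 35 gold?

Switching from a contribution of 35 to 0 lets Player 5 keep an extra 35 gold, but lowers the guild treasury by 35, which costs Player 5 their own share of that drop: 0.28 × 35 = 9.80.
Net gain = 35 − 9.80 = 25.20. The private return per contributed unit (0.28) is below 1, so free-riding is indeed the best response regardless of what the others do.

25.20 gold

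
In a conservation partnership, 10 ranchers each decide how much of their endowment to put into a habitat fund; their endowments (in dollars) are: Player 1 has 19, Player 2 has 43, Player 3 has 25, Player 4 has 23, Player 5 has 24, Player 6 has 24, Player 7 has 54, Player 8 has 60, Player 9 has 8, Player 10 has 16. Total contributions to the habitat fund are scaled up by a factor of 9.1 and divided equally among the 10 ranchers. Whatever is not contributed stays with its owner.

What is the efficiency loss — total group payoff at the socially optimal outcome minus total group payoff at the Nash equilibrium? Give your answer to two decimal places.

The private return per contributed unit is 9.1/10 = 0.9100 < 1 for every player regardless of endowment, so the Nash equilibrium is zero contribution and the group total is Σ E_j = 19 + 43 + 25 + 23 + 24 + 24 + 54 + 60 + 8 + 16 = 296.
Each contributed unit returns 9.100 to the group, so the social optimum is full contribution by everyone: group total = 9.100 × 296 = 2693.60.
Efficiency loss = (9.100 − 1) × 296 = 2397.60.

2397.60 dollars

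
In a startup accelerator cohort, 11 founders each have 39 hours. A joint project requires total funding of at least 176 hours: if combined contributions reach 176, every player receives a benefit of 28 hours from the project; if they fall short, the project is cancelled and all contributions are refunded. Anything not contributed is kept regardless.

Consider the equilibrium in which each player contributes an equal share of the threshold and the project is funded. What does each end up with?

Equal share of the threshold: 176/11 = 16.
At this profile no one gains by cutting their contribution: any cut drops the total below 176, the project is cancelled, contributions are refunded, and the deviator ends with 39, which is less than 39 − 16 + 28 = 51. Contributing more than 16 just wastes the excess. So contributing exactly 16 is a best response.
Each player's payoff: 39 − 16 + 28 = 51.

51 hours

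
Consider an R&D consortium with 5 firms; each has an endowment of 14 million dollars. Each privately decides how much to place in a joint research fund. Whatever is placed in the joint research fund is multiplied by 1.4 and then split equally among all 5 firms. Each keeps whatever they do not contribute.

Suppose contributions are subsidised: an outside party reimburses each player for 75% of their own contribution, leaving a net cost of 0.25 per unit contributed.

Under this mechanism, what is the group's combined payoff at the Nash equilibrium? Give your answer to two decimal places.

With the mechanism, a contributed unit returns (1.4/5) / 0.25 = 1.1200 per unit of net cost to the contributor — now above 1 — so contributing fully is weakly dominant for every player.
So the Nash equilibrium is full contribution by all 5; the group earns 5 × (14 × 0.75 + 1.4 × 14) = 150.50.

150.50 million dollars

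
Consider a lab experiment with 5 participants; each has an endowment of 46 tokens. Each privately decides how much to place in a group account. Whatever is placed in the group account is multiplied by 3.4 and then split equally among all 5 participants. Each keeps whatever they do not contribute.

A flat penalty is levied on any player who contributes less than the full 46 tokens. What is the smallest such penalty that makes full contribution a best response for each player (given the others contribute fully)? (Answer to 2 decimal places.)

14.72 tokens

Given the others contribute fully, the best deviation is to contribute 0 (any partial contribution still incurs the fine and gives up units whose private return 0.6800 is below 1).
Deviating from 46 to 0 saves 46 tokens but forfeits the deviator's share of the drop in the group account: 3.4/5 × 46 = 31.28.
So the deviation gain is 46 − 31.28 = 14.72, and the fine must be at least 14.72 tokens to wipe it out.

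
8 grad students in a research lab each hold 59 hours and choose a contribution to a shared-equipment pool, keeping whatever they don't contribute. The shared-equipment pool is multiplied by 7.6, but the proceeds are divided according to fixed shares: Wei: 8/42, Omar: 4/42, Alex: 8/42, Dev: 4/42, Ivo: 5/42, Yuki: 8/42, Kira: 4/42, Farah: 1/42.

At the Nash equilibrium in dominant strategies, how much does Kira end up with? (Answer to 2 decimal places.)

187.11 hours

Each unit j contributes comes back to j as 7.6 × (j's share), so j prefers to contribute only if that share exceeds 1/7.6 = 0.1316; otherwise keeping the unit dominates.
Wei, Alex and Yuki clear that bar, contributing 59 each; the remaining 5 contribute 0. Total contributed: 177.
Kira keeps 59 and receives 7.6 × 177 × 4/42 = 128.11 from the shared-equipment pool, for a payoff of 187.11.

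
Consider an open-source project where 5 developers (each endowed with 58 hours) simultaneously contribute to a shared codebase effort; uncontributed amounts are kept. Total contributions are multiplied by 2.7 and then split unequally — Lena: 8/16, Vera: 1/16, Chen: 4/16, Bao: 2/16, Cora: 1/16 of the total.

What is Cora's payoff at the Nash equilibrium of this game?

Each unit j contributes comes back to j as 2.7 × (j's share), so j prefers to contribute only if that share exceeds 1/2.7 = 0.3704; otherwise keeping the unit dominates.
The only share above 0.3704 is Lena's 8/16, contributing 58; the remaining 4 contribute 0. Total contributed: 58.
Cora keeps 58 and receives 2.7 × 58 × 1/16 = 9.79 from the shared codebase effort, for a payoff of 67.79.

67.79 hours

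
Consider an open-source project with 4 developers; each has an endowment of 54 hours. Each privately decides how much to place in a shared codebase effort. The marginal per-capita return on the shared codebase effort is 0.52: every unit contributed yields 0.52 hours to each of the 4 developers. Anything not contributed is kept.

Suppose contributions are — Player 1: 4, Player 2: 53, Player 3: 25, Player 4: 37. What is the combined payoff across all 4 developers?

344.52 hours

Total contributed: 4 + 53 + 25 + 37 = 119; total kept: 4 × 54 − 119 = 97.
The shared codebase effort pays out 0.52 × 4 × 119 = 247.52 in aggregate.
Group total = 97 + 247.52 = 344.52.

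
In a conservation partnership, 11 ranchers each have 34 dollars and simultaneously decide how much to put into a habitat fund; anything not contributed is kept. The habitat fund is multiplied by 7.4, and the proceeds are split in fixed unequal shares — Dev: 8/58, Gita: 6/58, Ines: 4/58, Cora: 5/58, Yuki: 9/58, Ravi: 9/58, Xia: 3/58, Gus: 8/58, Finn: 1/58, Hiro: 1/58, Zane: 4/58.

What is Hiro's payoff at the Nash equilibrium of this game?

51.35 dollars

Each unit j contributes comes back to j as 7.4 × (j's share), so j prefers to contribute only if that share exceeds 1/7.4 = 0.1351; otherwise keeping the unit dominates.
Dev, Yuki, Ravi and Gus are above the threshold, contributing 34 each; the remaining 7 contribute 0. Total contributed: 136.
Hiro keeps 34 and receives 7.4 × 136 × 1/58 = 17.35 from the habitat fund, for a payoff of 51.35.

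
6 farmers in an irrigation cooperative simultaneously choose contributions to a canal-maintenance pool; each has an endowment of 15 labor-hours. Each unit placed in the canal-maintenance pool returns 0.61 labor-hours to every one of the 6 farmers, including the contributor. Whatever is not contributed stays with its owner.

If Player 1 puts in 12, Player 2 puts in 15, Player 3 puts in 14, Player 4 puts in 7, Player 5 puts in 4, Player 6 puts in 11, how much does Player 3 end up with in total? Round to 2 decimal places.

Total contributed: 12 + 15 + 14 + 7 + 4 + 11 = 63.
Each receives 0.61 × 63 = 38.43 from the canal-maintenance pool.
Player 3 keeps 15 − 14 = 1, so Player 3's payoff is 1 + 38.43 = 39.43.

39.43 labor-hours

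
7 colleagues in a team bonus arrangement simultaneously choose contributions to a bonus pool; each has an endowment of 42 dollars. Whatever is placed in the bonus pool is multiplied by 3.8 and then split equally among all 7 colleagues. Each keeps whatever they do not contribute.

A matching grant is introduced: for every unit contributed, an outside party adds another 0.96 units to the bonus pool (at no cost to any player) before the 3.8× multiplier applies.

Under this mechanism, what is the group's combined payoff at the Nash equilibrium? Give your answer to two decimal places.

2189.71 dollars

The effective private return per unit is now 3.8 × 1.96 / 7 = 1.0640 > 1, so every player's dominant strategy flips to full contribution.
At the Nash equilibrium everyone contributes 42. Group total payoff = 3.8 × 1.96 × 294 = 2189.71.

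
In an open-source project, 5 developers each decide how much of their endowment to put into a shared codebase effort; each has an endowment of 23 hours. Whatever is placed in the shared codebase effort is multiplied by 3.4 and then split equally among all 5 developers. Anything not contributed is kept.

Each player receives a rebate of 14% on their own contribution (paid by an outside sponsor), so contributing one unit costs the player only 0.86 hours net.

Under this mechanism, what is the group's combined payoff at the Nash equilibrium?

With the mechanism, a contributed unit returns (3.4/5) / 0.86 = 0.7907 per unit of net cost — still below 1 — so contributing 0 remains dominant for every player.
At the Nash equilibrium no one contributes; group total payoff = 5 × 23 = 115.

115.00 hours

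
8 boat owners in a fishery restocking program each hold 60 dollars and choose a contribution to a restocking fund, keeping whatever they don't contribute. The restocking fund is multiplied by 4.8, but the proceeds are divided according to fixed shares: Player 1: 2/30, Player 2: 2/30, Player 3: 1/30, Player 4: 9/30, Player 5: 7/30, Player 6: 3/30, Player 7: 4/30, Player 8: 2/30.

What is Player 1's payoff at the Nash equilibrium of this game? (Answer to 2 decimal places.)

98.40 dollars

Each unit j contributes comes back to j as 4.8 × (j's share), so j prefers to contribute only if that share exceeds 1/4.8 = 0.2083; otherwise keeping the unit dominates.
The shares above 0.2083 belong to Player 4 and Player 5, contributing 60 each; the remaining 6 contribute 0. Total contributed: 120.
Player 1 keeps 60 and receives 4.8 × 120 × 2/30 = 38.40 from the restocking fund, for a payoff of 98.40.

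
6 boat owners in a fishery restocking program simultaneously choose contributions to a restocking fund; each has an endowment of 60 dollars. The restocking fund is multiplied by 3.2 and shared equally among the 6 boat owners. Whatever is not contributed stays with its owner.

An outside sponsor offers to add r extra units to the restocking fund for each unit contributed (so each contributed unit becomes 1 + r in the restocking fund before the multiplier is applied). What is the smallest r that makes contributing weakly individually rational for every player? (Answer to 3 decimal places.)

With matching at rate r, one contributed unit becomes (1 + r) in the restocking fund and returns 3.2 × (1 + r) / 6 to the contributor.
Setting this equal to 1: 1 + r = 6/3.2 = 1.8750.
So the minimum matching rate is r = 1.8750 − 1 = 0.875.

0.875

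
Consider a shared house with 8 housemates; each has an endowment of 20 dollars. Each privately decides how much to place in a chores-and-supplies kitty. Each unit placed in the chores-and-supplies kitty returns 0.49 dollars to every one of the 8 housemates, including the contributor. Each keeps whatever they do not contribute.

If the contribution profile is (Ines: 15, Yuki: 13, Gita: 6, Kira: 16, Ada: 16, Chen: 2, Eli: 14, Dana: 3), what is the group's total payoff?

408.20 dollars

Total contributed: 15 + 13 + 6 + 16 + 16 + 2 + 14 + 3 = 85; total kept: 8 × 20 − 85 = 75.
The chores-and-supplies kitty pays out 0.49 × 8 × 85 = 333.20 in aggregate.
Group total = 75 + 333.20 = 408.20.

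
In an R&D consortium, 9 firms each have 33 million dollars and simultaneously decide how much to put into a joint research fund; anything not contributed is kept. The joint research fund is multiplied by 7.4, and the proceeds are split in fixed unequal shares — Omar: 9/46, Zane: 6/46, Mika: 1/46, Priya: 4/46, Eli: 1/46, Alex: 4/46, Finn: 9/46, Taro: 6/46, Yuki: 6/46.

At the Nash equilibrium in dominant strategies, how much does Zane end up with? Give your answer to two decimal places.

Each unit j contributes comes back to j as 7.4 × (j's share), so j prefers to contribute only if that share exceeds 1/7.4 = 0.1351; otherwise keeping the unit dominates.
The shares above 0.1351 belong to Omar and Finn, contributing 33 each; the remaining 7 contribute 0. Total contributed: 66.
Zane keeps 33 and receives 7.4 × 66 × 6/46 = 63.70 from the joint research fund, for a payoff of 96.70.

96.70 million dollars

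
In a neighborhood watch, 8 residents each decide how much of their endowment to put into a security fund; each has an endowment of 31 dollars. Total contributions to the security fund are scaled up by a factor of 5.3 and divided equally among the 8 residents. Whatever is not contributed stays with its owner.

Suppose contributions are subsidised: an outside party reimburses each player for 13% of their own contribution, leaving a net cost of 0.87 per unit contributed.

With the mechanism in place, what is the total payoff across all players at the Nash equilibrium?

248.00 dollars

With the mechanism, a contributed unit returns (5.3/8) / 0.87 = 0.7615 per unit of net cost — still below 1 — so contributing 0 remains dominant for every player.
Everyone keeps their endowment and the group total is 8 × 31 = 248.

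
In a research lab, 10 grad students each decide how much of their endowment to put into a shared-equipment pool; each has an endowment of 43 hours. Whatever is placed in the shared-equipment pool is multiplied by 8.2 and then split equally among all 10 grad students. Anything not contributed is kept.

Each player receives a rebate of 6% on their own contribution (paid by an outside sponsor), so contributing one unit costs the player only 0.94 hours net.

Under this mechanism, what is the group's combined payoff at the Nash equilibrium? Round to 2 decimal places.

430.00 hours

The effective private return is (8.2/10) / 0.94 = 0.8723, which is still under 1, so the mechanism doesn't change anyone's dominant strategy: zero contribution.
Everyone keeps their endowment and the group total is 10 × 43 = 430.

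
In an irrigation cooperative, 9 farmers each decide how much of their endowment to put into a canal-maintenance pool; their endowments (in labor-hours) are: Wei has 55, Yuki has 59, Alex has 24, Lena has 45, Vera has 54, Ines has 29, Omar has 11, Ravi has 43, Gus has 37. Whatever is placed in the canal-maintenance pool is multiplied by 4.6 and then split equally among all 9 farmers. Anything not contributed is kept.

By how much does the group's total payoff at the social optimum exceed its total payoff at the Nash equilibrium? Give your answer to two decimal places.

1285.20 labor-hours

The private return per contributed unit is 4.6/9 = 0.5111 < 1 for every player regardless of endowment, so the Nash equilibrium is zero contribution and the group total is Σ E_j = 55 + 59 + 24 + 45 + 54 + 29 + 11 + 43 + 37 = 357.
Each contributed unit returns 4.600 to the group, so the social optimum is full contribution by everyone: group total = 4.600 × 357 = 1642.20.
Efficiency loss = (4.600 − 1) × 357 = 1285.20.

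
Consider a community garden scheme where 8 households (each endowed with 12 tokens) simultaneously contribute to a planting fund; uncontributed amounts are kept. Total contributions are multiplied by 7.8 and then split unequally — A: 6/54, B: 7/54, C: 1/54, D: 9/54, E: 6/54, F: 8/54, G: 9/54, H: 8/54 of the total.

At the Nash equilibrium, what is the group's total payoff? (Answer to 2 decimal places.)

504.00 tokens

A player with share s gets back 7.8·s per unit contributed, so full contribution is dominant for anyone with s > 1/7.8 = 0.1282 and zero contribution is dominant for anyone below.
The shares above 0.1282 belong to B, D, F, G and H, contributing 12 each; the remaining 3 contribute 0. Total contributed: 60.
The planting fund pays out 7.8 × 60 = 468.00 in total (split across the unequal shares, but the aggregate is all that matters for the group sum).
The 3 free-riders keep 12 each, adding 36. Group total = 36 + 468.00 = 504.00.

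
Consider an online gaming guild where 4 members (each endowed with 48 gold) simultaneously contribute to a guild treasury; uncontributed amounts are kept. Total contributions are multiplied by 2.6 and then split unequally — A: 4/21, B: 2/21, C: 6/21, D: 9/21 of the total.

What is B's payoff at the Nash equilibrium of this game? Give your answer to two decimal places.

Player j's private return per contributed unit is 2.6 × (j's share). Contributing is weakly dominant for j when that share is at least 1/2.6 = 0.3846, and contributing 0 is dominant otherwise.
Only D (9/21) clears that bar, contributing 48; the remaining 3 contribute 0. Total contributed: 48.
B keeps 48 and receives 2.6 × 48 × 2/21 = 11.89 from the guild treasury, for a payoff of 59.89.

59.89 gold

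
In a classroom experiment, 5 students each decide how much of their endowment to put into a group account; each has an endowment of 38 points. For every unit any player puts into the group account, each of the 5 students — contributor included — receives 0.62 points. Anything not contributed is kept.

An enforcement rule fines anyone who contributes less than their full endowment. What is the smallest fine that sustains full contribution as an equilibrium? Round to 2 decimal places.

14.44 points

Given the others contribute fully, the best deviation is to contribute 0 (any partial contribution still incurs the fine and gives up units whose private return 0.62 is below 1).
Deviating from 38 to 0 saves 38 points but forfeits the deviator's share of the drop in the group account: 0.62 × 38 = 23.56.
So the deviation gain is 38 − 23.56 = 14.44, and the fine must be at least 14.44 points to wipe it out.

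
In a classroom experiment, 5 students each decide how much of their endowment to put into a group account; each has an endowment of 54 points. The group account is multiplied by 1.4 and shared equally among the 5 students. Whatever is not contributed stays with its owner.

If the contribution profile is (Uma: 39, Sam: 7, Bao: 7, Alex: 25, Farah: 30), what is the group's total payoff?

Total contributed: 39 + 7 + 7 + 25 + 30 = 108; total kept: 5 × 54 − 108 = 162.
The group account pays out 1.4 × 108 = 151.20 in aggregate.
Group total = 162 + 151.20 = 313.20.

313.20 points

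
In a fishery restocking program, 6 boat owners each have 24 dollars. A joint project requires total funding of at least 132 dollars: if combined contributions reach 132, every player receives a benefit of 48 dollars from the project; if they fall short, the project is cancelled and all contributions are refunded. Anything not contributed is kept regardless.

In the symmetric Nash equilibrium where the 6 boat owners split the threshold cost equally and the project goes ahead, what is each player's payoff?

50 dollars

Equal share of the threshold: 132/6 = 22.
At this profile no one gains by cutting their contribution: any cut drops the total below 132, the project is cancelled, contributions are refunded, and the deviator ends with 24, which is less than 24 − 22 + 48 = 50. Contributing more than 22 just wastes the excess. So contributing exactly 22 is a best response.
Each player's payoff: 24 − 22 + 48 = 50.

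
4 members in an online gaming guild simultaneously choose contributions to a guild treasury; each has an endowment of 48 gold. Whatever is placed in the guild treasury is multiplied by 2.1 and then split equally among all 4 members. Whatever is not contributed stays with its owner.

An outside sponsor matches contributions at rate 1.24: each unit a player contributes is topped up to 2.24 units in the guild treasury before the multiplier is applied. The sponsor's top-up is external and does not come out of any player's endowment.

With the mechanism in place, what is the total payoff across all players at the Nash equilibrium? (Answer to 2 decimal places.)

With the mechanism, a contributed unit returns 2.1 × 2.24 / 4 = 1.1760 per unit of net cost to the contributor — now above 1 — so contributing fully is weakly dominant for every player.
So the Nash equilibrium is full contribution by all 4; the group earns 2.1 × 2.24 × 192 = 903.17.

903.17 gold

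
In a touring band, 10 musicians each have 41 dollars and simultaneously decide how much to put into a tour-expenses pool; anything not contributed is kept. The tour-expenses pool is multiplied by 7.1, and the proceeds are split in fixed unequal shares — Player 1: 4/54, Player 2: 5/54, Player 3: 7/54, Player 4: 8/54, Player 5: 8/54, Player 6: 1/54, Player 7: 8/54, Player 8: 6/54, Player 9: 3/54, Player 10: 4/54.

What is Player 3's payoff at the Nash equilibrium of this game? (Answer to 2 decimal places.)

Player j's private return per contributed unit is 7.1 × (j's share). Contributing is weakly dominant for j when that share is at least 1/7.1 = 0.1408, and contributing 0 is dominant otherwise.
The shares above 0.1408 belong to Player 4, Player 5 and Player 7, contributing 41 each; the remaining 7 contribute 0. Total contributed: 123.
Player 3 keeps 41 and receives 7.1 × 123 × 7/54 = 113.21 from the tour-expenses pool, for a payoff of 154.21.

154.21 dollars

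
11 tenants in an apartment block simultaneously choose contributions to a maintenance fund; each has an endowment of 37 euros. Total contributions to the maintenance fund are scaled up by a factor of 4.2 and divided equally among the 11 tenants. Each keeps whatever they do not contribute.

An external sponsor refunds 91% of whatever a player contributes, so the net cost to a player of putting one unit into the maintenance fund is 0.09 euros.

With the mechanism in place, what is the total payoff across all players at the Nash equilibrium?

With the mechanism, a contributed unit returns (4.2/11) / 0.09 = 4.2424 per unit of net cost to the contributor — now above 1 — so contributing fully is weakly dominant for every player.
So the Nash equilibrium is full contribution by all 11; the group earns 11 × (37 × 0.91 + 4.2 × 37) = 2079.77.

2079.77 euros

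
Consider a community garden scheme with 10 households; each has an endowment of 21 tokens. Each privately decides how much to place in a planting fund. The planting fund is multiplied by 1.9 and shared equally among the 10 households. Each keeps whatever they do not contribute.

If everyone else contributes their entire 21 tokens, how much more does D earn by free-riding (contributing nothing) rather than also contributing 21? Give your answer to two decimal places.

17.01 tokens

Switching from a contribution of 21 to 0 lets D keep an extra 21 tokens, but lowers the planting fund by 21, which costs D their own share of that drop: 1.9/10 × 21 = 3.99.
Net gain = 21 − 3.99 = 17.01. The private return per contributed unit (0.1900) is below 1, so free-riding is indeed the best response regardless of what the others do.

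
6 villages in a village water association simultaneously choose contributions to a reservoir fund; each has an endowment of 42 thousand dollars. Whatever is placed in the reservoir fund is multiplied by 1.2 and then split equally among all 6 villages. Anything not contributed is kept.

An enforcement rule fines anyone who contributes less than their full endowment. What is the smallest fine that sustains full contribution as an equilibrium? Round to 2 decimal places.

33.60 thousand dollars

Given the others contribute fully, the best deviation is to contribute 0 (any partial contribution still incurs the fine and gives up units whose private return 0.2000 is below 1).
Deviating from 42 to 0 saves 42 thousand dollars but forfeits the deviator's share of the drop in the reservoir fund: 1.2/6 × 42 = 8.40.
So the deviation gain is 42 − 8.40 = 33.60, and the fine must be at least 33.60 thousand dollars to wipe it out.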